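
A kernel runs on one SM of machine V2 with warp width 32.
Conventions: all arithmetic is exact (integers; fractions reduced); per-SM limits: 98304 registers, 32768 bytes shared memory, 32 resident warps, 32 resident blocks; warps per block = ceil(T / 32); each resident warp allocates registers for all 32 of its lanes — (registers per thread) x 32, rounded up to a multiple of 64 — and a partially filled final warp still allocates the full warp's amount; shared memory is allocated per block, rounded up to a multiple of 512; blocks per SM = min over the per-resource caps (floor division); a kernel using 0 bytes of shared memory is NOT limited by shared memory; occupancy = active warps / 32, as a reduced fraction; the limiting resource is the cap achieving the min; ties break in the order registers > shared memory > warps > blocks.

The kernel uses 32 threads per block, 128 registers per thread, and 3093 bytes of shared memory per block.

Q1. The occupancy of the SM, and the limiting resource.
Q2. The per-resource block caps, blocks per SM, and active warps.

Answer: occupancy 9/32, limited by shared memory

registers: 24 blocks
shared memory: 9 blocks
warps: 32 blocks
blocks: 32 blocks

Answer: 9 blocks, 9 active warps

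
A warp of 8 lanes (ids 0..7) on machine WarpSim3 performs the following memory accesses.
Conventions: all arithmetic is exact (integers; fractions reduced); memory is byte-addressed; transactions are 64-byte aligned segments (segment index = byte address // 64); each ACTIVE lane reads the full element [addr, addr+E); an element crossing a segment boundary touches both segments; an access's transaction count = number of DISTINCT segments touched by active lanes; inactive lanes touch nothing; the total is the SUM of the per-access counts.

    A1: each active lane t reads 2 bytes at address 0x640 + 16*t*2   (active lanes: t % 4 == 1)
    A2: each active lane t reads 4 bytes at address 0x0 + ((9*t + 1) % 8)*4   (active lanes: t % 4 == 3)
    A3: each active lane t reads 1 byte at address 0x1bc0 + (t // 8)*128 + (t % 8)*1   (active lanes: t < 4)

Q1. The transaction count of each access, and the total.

A1: 2 transactions
A2: 1 transaction
A3: 1 transaction

Answer: 2,1,1; total 4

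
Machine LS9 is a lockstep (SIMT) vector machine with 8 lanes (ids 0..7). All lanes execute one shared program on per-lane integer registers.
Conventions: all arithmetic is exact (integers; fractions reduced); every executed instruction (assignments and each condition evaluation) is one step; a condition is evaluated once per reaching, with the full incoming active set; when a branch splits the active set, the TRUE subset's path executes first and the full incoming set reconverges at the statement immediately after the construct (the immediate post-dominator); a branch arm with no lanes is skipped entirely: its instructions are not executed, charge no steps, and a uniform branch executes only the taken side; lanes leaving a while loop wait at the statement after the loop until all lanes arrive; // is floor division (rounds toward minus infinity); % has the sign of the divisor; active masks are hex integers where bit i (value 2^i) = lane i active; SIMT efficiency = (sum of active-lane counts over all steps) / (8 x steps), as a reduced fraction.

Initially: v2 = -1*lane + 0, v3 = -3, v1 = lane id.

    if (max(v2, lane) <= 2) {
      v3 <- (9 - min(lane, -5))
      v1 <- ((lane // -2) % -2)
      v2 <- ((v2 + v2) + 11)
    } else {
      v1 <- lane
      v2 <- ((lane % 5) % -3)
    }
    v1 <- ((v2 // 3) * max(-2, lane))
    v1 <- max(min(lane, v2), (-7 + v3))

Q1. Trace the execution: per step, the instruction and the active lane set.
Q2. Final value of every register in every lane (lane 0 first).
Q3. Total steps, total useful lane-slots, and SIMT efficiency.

step 0: eval (max(v2, lane) <= 2)    0xff
step 1: v3 <- (9 - min(lane, -5))    0x07
step 2: v1 <- ((lane // -2) % -2)    0x07
step 3: v2 <- ((v2 + v2) + 11)       0x07
step 4: v1 <- lane                   0xf8
step 5: v2 <- ((lane % 5) % -3)      0xf8
step 6: v1 <- ((v2 // 3) * max(-2, lane)) 0xff
step 7: v1 <- max(min(lane, v2), (-7 + v3)) 0xff

Answer: 8 steps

v2: 11,9,7,0,-2,0,-2,-1
v3: 14,14,14,-3,-3,-3,-3,-3
v1: 7,7,7,0,-2,0,-2,-1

steps = 8; useful = 43; efficiency = 43/64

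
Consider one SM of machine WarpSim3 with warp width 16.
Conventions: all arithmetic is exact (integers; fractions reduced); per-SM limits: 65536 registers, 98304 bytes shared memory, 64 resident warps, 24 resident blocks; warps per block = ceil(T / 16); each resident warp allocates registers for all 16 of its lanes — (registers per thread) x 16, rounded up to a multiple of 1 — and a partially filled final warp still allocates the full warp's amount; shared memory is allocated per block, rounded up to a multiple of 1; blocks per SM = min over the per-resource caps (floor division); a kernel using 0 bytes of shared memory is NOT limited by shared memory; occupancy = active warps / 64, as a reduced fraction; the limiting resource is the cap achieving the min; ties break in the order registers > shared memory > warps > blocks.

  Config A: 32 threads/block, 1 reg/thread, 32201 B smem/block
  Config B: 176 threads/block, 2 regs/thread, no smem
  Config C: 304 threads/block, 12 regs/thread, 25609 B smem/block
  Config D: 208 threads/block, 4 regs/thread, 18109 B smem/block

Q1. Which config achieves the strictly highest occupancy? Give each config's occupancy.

occupancies: A 3/32, B 55/64, C 57/64, D 13/16

Answer: C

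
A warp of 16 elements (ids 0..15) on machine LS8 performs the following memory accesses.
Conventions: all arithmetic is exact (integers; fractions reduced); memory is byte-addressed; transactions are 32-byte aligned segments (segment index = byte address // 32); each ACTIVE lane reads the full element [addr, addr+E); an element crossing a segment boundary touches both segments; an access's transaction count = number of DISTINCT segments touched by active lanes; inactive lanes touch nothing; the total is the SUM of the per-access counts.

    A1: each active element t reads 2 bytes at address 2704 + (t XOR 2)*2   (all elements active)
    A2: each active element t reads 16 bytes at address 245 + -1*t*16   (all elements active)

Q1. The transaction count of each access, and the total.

A1: 2 transactions
A2: 9 transactions

Answer: 2,9; total 11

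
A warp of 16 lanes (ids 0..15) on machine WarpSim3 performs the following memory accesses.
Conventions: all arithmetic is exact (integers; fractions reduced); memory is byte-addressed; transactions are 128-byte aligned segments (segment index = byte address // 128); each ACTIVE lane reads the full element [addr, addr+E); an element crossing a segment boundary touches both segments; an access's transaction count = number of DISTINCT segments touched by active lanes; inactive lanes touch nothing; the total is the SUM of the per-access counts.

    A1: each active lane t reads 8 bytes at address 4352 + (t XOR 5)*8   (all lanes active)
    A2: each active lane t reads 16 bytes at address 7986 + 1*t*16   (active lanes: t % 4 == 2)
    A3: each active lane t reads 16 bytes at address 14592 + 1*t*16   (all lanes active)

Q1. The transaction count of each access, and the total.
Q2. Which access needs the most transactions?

A1: 1 transaction
A2: 3 transactions
A3: 2 transactions

Answer: 1,3,2; total 6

Answer: A2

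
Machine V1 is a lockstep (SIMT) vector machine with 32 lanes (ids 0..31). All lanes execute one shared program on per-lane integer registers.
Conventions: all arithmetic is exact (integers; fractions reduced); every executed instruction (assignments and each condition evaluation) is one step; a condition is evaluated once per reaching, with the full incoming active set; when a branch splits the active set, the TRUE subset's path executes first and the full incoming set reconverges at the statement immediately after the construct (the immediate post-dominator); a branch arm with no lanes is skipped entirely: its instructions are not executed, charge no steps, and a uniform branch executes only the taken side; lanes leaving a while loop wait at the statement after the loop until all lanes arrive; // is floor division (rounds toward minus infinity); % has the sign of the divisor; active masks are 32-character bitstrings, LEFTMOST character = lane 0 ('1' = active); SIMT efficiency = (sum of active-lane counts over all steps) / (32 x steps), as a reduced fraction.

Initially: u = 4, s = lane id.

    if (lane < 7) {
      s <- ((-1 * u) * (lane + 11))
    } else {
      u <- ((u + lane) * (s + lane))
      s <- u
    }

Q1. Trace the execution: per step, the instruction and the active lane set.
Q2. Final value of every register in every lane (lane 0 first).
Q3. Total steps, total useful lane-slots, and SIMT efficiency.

step 0: eval (lane < 7)              11111111111111111111111111111111
step 1: s <- ((-1 * u) * (lane + 11)) 11111110000000000000000000000000
step 2: u <- ((u + lane) * (s + lane)) 00000001111111111111111111111111
step 3: s <- u                       00000001111111111111111111111111

Answer: 4 steps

u: 4,4,4,4,4,4,4,154,192,234,280,330,384,442,504,570,640,714,792,874,960,1050,1144,1242,1344,1450,1560,1674,1792,1914,2040,2170
s: -44,-48,-52,-56,-60,-64,-68,154,192,234,280,330,384,442,504,570,640,714,792,874,960,1050,1144,1242,1344,1450,1560,1674,1792,1914,2040,2170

steps = 4; useful = 89; efficiency = 89/128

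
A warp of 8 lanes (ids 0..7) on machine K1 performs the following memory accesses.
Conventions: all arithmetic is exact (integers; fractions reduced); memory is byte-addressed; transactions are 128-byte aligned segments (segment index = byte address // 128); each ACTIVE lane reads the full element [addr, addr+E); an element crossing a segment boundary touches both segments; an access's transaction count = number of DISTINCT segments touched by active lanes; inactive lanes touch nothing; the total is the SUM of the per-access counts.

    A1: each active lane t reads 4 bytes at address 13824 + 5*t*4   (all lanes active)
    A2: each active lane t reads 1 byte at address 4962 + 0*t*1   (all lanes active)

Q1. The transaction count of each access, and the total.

A1: 2 transactions
A2: 1 transaction

Answer: 2,1; total 3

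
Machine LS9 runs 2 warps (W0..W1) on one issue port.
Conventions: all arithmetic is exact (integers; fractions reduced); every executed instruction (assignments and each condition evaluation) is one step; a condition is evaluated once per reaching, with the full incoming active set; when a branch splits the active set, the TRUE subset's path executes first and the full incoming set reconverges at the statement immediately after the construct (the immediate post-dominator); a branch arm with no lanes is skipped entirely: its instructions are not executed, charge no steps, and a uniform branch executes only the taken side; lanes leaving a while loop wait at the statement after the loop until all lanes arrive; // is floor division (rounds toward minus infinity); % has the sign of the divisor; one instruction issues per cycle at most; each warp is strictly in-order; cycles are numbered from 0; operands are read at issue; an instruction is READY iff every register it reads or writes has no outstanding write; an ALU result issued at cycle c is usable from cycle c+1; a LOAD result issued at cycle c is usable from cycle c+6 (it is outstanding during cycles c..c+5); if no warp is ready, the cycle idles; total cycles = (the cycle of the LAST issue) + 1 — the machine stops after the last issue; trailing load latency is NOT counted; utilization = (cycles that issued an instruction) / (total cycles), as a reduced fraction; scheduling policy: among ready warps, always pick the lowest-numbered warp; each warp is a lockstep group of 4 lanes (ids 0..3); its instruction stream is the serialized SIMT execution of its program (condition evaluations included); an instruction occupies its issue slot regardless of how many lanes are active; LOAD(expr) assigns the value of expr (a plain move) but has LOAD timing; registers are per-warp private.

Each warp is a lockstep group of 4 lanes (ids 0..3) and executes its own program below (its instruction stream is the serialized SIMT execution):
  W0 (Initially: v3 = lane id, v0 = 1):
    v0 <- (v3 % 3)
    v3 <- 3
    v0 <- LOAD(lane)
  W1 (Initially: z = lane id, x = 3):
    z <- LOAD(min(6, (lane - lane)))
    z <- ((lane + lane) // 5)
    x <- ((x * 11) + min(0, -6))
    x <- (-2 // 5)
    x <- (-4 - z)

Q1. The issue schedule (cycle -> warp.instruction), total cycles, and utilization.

cycle 0: W0.I0
cycle 1: W0.I1
cycle 2: W0.I2
cycle 3: W1.I0
cycle 4: idle
cycle 5: idle
cycle 6: idle
cycle 7: idle
cycle 8: idle
cycle 9: W1.I1
cycle 10: W1.I2
cycle 11: W1.I3
cycle 12: W1.I4

Answer: 13 cycles, utilization 8/13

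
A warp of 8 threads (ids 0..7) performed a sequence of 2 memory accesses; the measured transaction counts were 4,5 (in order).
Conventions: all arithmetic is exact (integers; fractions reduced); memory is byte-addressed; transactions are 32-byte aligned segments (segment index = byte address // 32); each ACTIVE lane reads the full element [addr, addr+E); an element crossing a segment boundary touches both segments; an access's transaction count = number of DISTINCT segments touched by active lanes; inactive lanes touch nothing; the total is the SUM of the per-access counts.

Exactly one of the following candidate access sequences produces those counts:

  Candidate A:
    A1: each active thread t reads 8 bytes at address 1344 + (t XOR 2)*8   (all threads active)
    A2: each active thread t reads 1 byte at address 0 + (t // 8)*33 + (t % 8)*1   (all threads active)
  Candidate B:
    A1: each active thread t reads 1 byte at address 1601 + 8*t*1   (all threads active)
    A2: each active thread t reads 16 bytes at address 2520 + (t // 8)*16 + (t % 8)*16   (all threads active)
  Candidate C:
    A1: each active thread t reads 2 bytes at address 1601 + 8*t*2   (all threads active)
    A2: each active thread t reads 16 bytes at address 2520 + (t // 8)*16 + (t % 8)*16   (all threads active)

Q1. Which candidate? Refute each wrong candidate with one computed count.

A: A1 gives 2 transactions, not 4
B: A1 gives 2 transactions, not 4
C: all counts match (4,5)

Answer: C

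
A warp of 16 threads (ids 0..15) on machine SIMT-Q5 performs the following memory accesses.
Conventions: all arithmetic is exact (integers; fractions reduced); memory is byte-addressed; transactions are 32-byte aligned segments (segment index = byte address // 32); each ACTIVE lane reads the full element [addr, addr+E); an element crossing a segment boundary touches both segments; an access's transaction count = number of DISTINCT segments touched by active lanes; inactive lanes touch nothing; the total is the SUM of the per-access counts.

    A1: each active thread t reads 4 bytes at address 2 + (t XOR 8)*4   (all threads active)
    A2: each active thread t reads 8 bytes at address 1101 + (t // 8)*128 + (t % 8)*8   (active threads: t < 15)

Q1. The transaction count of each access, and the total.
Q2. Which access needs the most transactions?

A1: 3 transactions
A2: 6 transactions

Answer: 3,6; total 9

Answer: A2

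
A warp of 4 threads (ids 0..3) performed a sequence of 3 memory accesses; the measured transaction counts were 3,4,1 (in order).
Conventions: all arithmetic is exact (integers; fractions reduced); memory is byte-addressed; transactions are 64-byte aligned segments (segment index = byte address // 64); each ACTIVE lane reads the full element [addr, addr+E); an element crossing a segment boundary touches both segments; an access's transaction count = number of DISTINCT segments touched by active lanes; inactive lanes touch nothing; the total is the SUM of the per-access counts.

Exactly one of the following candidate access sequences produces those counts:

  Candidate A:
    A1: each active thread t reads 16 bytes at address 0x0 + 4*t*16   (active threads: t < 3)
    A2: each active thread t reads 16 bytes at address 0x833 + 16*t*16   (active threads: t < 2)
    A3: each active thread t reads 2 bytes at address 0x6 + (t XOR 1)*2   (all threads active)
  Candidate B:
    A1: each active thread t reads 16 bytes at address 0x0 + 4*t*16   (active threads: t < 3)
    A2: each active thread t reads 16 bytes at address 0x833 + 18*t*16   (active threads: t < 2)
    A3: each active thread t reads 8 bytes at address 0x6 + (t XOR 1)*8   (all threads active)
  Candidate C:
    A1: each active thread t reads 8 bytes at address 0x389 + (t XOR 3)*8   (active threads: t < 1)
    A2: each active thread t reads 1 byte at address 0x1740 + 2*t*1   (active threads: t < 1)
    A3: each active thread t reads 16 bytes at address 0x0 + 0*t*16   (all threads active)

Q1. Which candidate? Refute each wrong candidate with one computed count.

B: A2 gives 3 transactions, not 4
C: A1 gives 1 transaction, not 3
A: all counts match (3,4,1)

Answer: A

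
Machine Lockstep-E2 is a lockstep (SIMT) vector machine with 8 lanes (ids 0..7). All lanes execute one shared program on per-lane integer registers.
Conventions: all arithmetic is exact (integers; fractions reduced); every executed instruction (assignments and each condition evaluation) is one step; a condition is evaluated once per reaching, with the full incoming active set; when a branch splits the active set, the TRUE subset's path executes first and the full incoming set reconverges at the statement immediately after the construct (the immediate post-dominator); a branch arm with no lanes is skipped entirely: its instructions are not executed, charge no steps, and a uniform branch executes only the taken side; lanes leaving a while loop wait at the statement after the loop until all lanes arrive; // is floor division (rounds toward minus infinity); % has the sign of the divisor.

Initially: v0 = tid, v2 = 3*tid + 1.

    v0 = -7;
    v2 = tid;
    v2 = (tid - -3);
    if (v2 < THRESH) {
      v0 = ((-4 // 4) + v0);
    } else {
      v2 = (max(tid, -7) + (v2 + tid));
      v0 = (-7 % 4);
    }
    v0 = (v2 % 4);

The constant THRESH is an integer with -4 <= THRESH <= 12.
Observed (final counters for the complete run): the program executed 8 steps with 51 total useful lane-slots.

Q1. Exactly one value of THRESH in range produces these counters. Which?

Answer: THRESH = 8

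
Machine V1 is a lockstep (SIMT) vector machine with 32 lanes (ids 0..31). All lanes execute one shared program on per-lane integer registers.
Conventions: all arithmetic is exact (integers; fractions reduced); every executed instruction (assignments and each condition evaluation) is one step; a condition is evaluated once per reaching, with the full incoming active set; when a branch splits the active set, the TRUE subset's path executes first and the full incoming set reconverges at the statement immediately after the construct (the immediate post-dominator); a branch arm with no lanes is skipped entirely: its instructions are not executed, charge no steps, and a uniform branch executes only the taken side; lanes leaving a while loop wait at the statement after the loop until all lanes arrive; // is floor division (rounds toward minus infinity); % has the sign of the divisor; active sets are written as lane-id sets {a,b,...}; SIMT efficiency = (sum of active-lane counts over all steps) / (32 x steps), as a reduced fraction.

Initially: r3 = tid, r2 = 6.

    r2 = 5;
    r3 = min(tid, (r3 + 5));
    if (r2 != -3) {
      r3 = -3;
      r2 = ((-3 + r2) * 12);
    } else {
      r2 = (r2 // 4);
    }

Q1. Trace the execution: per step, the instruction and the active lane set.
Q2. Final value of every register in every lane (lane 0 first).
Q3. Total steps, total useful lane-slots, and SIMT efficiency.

step 0: r2 <- 5                      {0,1,2,3,4,5,6,7,8,9,10,11,12,13,14,15,16,17,18,19,20,21,22,23,24,25,26,27,28,29,30,31}
step 1: r3 <- min(tid, (r3 + 5))     {0,1,2,3,4,5,6,7,8,9,10,11,12,13,14,15,16,17,18,19,20,21,22,23,24,25,26,27,28,29,30,31}
step 2: eval (r2 != -3)              {0,1,2,3,4,5,6,7,8,9,10,11,12,13,14,15,16,17,18,19,20,21,22,23,24,25,26,27,28,29,30,31}
step 3: r3 <- -3                     {0,1,2,3,4,5,6,7,8,9,10,11,12,13,14,15,16,17,18,19,20,21,22,23,24,25,26,27,28,29,30,31}
step 4: r2 <- ((-3 + r2) * 12)       {0,1,2,3,4,5,6,7,8,9,10,11,12,13,14,15,16,17,18,19,20,21,22,23,24,25,26,27,28,29,30,31}

Answer: 5 steps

r3: -3,-3,-3,-3,-3,-3,-3,-3,-3,-3,-3,-3,-3,-3,-3,-3,-3,-3,-3,-3,-3,-3,-3,-3,-3,-3,-3,-3,-3,-3,-3,-3
r2: 24,24,24,24,24,24,24,24,24,24,24,24,24,24,24,24,24,24,24,24,24,24,24,24,24,24,24,24,24,24,24,24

steps = 5; useful = 160; efficiency = 160/160 = 1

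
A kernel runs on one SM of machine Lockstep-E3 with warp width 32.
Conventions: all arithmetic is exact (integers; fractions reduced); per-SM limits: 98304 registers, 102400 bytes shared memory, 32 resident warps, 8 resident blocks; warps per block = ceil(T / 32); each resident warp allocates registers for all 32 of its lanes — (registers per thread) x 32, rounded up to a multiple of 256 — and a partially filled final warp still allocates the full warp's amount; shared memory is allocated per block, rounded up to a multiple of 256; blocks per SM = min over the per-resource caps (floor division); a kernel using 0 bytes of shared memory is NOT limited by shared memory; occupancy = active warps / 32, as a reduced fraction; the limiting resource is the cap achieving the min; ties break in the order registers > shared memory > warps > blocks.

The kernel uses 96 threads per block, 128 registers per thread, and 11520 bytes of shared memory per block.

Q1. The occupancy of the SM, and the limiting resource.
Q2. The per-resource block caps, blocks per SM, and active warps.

Answer: occupancy 3/4, limited by registers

registers: 8 blocks
shared memory: 8 blocks
warps: 10 blocks
blocks: 8 blocks

Answer: 8 blocks, 24 active warps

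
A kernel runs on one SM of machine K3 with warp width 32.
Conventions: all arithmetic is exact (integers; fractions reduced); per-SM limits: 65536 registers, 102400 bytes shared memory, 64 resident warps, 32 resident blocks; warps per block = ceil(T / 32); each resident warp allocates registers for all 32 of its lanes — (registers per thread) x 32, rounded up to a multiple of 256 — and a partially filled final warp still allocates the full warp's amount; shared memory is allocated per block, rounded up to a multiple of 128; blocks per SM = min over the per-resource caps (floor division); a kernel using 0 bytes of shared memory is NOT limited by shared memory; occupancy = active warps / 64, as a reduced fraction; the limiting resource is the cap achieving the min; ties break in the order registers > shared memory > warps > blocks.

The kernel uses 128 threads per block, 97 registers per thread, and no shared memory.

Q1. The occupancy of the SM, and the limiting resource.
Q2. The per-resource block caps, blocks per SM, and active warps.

Answer: occupancy 1/4, limited by registers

registers: 4 blocks
shared memory: no limit (kernel uses none)
warps: 16 blocks
blocks: 32 blocks

Answer: 4 blocks, 16 active warps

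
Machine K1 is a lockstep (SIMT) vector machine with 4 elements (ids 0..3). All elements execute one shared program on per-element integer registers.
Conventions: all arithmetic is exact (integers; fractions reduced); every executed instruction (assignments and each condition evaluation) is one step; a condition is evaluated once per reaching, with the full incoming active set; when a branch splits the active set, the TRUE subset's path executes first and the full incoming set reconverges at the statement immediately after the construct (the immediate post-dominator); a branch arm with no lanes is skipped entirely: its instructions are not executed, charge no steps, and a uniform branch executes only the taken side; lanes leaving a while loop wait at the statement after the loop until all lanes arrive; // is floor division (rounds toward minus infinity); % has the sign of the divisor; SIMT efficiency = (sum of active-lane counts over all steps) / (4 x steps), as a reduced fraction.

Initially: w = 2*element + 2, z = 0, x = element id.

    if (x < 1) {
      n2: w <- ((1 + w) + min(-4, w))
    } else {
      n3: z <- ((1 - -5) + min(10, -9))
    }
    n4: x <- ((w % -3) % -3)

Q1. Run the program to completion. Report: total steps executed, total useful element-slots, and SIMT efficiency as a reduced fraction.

Answer: 4 steps, 12 useful, 3/4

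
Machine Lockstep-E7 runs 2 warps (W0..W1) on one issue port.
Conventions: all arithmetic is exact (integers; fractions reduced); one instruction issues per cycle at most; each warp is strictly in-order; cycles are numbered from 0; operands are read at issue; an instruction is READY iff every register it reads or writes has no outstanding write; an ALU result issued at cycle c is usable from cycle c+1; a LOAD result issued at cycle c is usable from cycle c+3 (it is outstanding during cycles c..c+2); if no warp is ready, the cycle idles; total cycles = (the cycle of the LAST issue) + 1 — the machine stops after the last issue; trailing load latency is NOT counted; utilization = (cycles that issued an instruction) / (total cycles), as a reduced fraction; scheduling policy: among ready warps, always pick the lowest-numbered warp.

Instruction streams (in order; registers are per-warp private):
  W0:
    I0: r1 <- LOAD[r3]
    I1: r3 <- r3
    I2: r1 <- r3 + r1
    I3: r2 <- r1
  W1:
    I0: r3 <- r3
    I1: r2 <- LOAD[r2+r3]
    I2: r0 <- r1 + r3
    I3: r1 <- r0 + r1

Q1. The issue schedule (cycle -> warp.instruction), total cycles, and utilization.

cycle 0: W0.I0
cycle 1: W0.I1
cycle 2: W1.I0
cycle 3: W0.I2
cycle 4: W0.I3
cycle 5: W1.I1
cycle 6: W1.I2
cycle 7: W1.I3

Answer: 8 cycles, utilization 1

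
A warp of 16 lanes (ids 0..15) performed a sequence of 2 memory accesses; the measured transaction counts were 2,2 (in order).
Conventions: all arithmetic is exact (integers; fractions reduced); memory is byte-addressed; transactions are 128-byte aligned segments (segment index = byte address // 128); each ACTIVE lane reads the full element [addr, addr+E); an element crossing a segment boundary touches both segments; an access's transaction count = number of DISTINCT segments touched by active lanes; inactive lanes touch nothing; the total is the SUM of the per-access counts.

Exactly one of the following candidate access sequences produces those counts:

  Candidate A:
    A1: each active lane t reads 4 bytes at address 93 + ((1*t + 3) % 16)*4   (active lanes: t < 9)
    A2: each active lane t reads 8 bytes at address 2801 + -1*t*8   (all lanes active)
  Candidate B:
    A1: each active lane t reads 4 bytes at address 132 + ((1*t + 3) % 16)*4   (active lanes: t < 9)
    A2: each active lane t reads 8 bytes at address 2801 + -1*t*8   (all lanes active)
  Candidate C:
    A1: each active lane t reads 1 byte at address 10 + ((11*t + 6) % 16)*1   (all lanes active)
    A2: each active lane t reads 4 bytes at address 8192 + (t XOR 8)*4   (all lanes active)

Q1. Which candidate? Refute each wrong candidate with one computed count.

B: A1 gives 1 transaction, not 2
C: A1 gives 1 transaction, not 2
A: all counts match (2,2)

Answer: A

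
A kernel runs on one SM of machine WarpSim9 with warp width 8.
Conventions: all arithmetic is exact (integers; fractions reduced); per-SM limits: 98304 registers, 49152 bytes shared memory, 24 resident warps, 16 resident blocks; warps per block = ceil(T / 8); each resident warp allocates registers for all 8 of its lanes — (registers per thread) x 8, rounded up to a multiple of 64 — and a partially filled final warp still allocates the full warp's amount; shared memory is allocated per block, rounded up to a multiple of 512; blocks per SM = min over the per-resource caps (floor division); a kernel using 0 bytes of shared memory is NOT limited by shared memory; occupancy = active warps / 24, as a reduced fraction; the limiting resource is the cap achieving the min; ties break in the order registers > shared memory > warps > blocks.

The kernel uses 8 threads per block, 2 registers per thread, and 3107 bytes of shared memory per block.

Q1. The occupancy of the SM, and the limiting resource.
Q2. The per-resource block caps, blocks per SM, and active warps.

Answer: occupancy 13/24, limited by shared memory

registers: 1536 blocks
shared memory: 13 blocks
warps: 24 blocks
blocks: 16 blocks

Answer: 13 blocks, 13 active warps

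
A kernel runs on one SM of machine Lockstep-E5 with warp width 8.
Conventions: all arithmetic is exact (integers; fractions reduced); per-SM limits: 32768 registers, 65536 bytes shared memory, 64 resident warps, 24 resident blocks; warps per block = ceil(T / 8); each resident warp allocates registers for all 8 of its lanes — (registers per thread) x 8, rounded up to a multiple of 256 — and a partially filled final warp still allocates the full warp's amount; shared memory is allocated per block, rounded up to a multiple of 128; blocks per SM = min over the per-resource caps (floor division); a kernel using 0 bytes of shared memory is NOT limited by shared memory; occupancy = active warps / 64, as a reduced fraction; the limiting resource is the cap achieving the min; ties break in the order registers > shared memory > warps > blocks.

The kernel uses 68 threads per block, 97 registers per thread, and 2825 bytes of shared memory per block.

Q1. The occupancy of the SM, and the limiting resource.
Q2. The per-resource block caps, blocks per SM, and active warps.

Answer: occupancy 27/64, limited by registers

registers: 3 blocks
shared memory: 22 blocks
warps: 7 blocks
blocks: 24 blocks

Answer: 3 blocks, 27 active warps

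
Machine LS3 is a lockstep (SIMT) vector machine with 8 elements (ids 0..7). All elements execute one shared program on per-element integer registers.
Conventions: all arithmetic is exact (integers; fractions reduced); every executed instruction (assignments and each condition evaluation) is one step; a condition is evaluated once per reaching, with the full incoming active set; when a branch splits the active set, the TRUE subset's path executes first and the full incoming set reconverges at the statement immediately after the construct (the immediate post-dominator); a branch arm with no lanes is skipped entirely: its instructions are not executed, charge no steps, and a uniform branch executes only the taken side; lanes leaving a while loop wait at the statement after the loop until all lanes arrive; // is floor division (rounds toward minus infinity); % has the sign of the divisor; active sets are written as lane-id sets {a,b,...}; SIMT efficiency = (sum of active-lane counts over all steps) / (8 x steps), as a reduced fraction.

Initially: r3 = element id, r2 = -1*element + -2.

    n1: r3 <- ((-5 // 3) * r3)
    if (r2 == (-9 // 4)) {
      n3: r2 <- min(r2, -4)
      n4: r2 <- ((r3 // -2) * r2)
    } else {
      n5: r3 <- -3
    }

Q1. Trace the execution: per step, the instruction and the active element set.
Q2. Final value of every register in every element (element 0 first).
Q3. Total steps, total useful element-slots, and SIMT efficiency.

step 0: r3 <- ((-5 // 3) * r3)       {0,1,2,3,4,5,6,7}
step 1: eval (r2 == (-9 // 4))       {0,1,2,3,4,5,6,7}
step 2: r2 <- min(r2, -4)            {1}
step 3: r2 <- ((r3 // -2) * r2)      {1}
step 4: r3 <- -3                     {0,2,3,4,5,6,7}

Answer: 5 steps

r3: -3,-2,-3,-3,-3,-3,-3,-3
r2: -2,-4,-4,-5,-6,-7,-8,-9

steps = 5; useful = 25; efficiency = 25/40 = 5/8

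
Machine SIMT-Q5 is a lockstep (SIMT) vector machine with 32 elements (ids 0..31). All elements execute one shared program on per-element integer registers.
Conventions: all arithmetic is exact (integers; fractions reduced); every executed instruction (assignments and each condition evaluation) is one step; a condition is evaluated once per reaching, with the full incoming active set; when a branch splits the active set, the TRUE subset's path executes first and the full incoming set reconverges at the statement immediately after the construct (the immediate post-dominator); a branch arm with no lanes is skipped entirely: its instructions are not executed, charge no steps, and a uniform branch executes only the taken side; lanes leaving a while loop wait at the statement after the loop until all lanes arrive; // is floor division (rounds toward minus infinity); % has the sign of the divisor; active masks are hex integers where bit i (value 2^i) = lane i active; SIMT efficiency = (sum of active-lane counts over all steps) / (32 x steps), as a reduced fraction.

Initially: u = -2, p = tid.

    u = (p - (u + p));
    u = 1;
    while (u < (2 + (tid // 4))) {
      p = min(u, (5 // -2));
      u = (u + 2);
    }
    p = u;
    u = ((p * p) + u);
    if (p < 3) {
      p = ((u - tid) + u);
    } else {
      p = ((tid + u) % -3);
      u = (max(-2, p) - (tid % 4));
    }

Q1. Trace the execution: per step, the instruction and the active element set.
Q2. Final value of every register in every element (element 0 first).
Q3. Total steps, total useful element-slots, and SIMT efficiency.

step 0: u <- (p - (u + p))           0xffffffff
step 1: u <- 1                       0xffffffff
step 2: eval (u < (2 + (tid // 4)))  0xffffffff
step 3: p <- min(u, (5 // -2))       0xffffffff
step 4: u <- (u + 2)                 0xffffffff
step 5: eval (u < (2 + (tid // 4)))  0xffffffff
step 6: p <- min(u, (5 // -2))       0xffffff00
step 7: u <- (u + 2)                 0xffffff00
step 8: eval (u < (2 + (tid // 4)))  0xffffff00
step 9: p <- min(u, (5 // -2))       0xffff0000
step 10: u <- (u + 2)                 0xffff0000
step 11: eval (u < (2 + (tid // 4)))  0xffff0000
step 12: p <- min(u, (5 // -2))       0xff000000
step 13: u <- (u + 2)                 0xff000000
step 14: eval (u < (2 + (tid // 4)))  0xff000000
step 15: p <- u                       0xffffffff
step 16: u <- ((p * p) + u)           0xffffffff
step 17: eval (p < 3)                 0xffffffff
step 18: p <- ((tid + u) % -3)        0xffffffff
step 19: u <- (max(-2, p) - (tid % 4)) 0xffffffff

Answer: 20 steps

u: 0,-3,-3,-3,-2,-2,-2,-5,-1,-1,-4,-4,0,-3,-3,-3,0,-3,-3,-3,-2,-2,-2,-5,0,-3,-3,-3,-2,-2,-2,-5
p: 0,-2,-1,0,-2,-1,0,-2,-1,0,-2,-1,0,-2,-1,0,0,-2,-1,0,-2,-1,0,-2,0,-2,-1,0,-2,-1,0,-2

steps = 20; useful = 496; efficiency = 496/640 = 31/40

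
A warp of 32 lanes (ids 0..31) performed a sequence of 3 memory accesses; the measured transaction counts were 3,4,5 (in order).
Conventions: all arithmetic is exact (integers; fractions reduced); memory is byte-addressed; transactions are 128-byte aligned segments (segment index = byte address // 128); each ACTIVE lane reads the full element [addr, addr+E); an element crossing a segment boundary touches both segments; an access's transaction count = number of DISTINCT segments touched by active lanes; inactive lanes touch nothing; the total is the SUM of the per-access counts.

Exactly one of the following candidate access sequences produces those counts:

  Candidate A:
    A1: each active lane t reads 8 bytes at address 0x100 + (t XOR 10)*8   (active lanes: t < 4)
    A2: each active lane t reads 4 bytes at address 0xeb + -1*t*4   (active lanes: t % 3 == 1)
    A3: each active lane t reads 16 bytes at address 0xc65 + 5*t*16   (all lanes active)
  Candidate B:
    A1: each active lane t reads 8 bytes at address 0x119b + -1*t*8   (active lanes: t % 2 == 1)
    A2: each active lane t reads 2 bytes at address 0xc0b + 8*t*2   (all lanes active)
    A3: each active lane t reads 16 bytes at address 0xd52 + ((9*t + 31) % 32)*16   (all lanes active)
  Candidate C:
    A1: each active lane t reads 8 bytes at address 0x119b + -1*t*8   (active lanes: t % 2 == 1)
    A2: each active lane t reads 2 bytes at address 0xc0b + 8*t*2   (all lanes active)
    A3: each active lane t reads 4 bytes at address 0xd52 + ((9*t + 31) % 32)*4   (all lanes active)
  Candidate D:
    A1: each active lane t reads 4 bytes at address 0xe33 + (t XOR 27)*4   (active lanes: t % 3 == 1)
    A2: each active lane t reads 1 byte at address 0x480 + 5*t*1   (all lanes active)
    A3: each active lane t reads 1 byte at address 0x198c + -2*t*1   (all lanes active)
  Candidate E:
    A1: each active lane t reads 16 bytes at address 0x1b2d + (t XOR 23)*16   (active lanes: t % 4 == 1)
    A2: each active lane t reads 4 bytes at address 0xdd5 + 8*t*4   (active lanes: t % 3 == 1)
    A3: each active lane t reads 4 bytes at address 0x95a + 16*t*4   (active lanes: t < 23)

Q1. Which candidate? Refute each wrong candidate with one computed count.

A: A1 gives 1 transaction, not 3
C: A3 gives 2 transactions, not 5
D: A1 gives 2 transactions, not 3
E: A1 gives 5 transactions, not 3
B: all counts match (3,4,5)

Answer: B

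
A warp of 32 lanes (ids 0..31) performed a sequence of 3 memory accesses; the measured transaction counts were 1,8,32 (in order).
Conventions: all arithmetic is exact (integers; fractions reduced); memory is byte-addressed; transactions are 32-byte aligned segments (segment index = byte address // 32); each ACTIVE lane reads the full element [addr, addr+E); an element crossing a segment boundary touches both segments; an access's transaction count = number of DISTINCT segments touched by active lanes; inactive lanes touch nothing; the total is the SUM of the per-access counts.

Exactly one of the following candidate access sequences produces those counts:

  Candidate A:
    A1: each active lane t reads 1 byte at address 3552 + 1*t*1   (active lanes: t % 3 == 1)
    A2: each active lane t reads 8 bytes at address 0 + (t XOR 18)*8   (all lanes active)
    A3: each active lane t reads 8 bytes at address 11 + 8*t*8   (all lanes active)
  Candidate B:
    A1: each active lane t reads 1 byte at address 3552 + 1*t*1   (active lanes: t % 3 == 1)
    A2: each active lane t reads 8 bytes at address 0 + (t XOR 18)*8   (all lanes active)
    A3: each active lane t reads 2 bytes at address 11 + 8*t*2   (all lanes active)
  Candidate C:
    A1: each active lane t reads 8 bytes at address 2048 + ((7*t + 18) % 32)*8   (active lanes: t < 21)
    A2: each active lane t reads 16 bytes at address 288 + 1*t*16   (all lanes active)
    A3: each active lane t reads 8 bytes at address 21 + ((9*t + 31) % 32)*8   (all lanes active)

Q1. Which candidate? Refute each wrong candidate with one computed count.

B: A3 gives 16 transactions, not 32
C: A1 gives 8 transactions, not 1
A: all counts match (1,8,32)

Answer: A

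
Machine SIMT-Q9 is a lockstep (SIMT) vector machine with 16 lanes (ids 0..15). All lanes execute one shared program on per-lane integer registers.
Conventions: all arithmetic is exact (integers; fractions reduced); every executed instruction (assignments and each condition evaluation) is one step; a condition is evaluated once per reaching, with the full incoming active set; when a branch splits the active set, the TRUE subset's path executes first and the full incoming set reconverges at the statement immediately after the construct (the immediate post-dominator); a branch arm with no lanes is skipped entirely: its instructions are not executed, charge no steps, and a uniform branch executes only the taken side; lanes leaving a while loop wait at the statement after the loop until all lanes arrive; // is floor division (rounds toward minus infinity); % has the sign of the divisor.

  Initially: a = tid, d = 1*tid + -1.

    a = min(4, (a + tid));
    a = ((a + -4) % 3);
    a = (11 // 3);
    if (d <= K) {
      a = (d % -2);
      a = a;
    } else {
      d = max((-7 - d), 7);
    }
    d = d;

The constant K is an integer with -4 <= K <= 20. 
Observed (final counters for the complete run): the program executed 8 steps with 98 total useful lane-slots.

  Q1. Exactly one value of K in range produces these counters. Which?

Answer: K = 0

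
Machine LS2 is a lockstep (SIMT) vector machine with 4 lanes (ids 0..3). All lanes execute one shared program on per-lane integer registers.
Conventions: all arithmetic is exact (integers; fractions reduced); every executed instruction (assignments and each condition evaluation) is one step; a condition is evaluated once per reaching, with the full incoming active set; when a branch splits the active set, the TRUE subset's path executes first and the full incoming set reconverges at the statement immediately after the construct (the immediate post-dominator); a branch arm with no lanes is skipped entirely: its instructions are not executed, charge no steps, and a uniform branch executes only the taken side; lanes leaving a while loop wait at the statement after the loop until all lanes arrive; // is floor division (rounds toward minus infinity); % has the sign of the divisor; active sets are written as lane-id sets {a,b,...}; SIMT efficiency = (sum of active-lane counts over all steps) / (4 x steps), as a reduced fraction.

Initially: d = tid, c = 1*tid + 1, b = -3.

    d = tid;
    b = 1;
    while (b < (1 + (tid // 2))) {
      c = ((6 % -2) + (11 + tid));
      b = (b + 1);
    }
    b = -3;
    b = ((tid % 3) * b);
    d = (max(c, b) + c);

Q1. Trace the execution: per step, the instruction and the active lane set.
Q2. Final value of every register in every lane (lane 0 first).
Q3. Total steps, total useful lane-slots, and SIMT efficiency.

step 0: d <- tid                     {0,1,2,3}
step 1: b <- 1                       {0,1,2,3}
step 2: eval (b < (1 + (tid // 2)))  {0,1,2,3}
step 3: c <- ((6 % -2) + (11 + tid)) {2,3}
step 4: b <- (b + 1)                 {2,3}
step 5: eval (b < (1 + (tid // 2)))  {2,3}
step 6: b <- -3                      {0,1,2,3}
step 7: b <- ((tid % 3) * b)         {0,1,2,3}
step 8: d <- (max(c, b) + c)         {0,1,2,3}

Answer: 9 steps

d: 2,4,26,28
c: 1,2,13,14
b: 0,-3,-6,0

steps = 9; useful = 30; efficiency = 30/36 = 5/6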